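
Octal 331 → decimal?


Positional values:
Position 0: 1 × 8^0 = 1
Position 1: 3 × 8^1 = 24
Position 2: 3 × 8^2 = 192
Sum = 1 + 24 + 192
= 217


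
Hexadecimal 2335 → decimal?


Positional values:
Position 0: 5 × 16^0 = 5 × 1 = 5
Position 1: 3 × 16^1 = 3 × 16 = 48
Position 2: 3 × 16^2 = 3 × 256 = 768
Position 3: 2 × 16^3 = 2 × 4096 = 8192
Sum = 5 + 48 + 768 + 8192
= 9013


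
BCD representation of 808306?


Each digit → 4-bit binary:
  8 → 1000
  0 → 0000
  8 → 1000
  3 → 0011
  0 → 0000
  6 → 0110
= 1000 0000 1000 0011 0000 0110


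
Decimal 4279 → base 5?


Divide by 5 repeatedly:
4279 ÷ 5 = 855 remainder 4
855 ÷ 5 = 171 remainder 0
171 ÷ 5 = 34 remainder 1
34 ÷ 5 = 6 remainder 4
6 ÷ 5 = 1 remainder 1
1 ÷ 5 = 0 remainder 1
Reading remainders bottom-up:
= 114104


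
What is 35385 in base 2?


Divide by 2 repeatedly:
35385 ÷ 2 = 17692 remainder 1
17692 ÷ 2 = 8846 remainder 0
8846 ÷ 2 = 4423 remainder 0
4423 ÷ 2 = 2211 remainder 1
2211 ÷ 2 = 1105 remainder 1
1105 ÷ 2 = 552 remainder 1
552 ÷ 2 = 276 remainder 0
276 ÷ 2 = 138 remainder 0
138 ÷ 2 = 69 remainder 0
69 ÷ 2 = 34 remainder 1
34 ÷ 2 = 17 remainder 0
17 ÷ 2 = 8 remainder 1
8 ÷ 2 = 4 remainder 0
4 ÷ 2 = 2 remainder 0
2 ÷ 2 = 1 remainder 0
1 ÷ 2 = 0 remainder 1
Reading remainders bottom-up:
= 1000101000111001


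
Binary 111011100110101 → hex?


Group into 4-bit nibbles: 0111011100110101
  0111 = 7
  0111 = 7
  0011 = 3
  0101 = 5
= 0x7735


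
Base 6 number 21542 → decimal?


Positional values (base 6):
  2 × 6^0 = 2 × 1 = 2
  4 × 6^1 = 4 × 6 = 24
  5 × 6^2 = 5 × 36 = 180
  1 × 6^3 = 1 × 216 = 216
  2 × 6^4 = 2 × 1296 = 2592
Sum = 2 + 24 + 180 + 216 + 2592
= 3014


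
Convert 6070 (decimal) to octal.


Divide by 8 repeatedly:
6070 ÷ 8 = 758 remainder 6
758 ÷ 8 = 94 remainder 6
94 ÷ 8 = 11 remainder 6
11 ÷ 8 = 1 remainder 3
1 ÷ 8 = 0 remainder 1
Reading remainders bottom-up:
= 0o13666


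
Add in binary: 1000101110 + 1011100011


Align and add column by column (LSB to MSB, carry propagating):
  01000101110
+ 01011100011
  -----------
  col 0: 0 + 1 + 0 (carry in) = 1 → bit 1, carry out 0
  col 1: 1 + 1 + 0 (carry in) = 2 → bit 0, carry out 1
  col 2: 1 + 0 + 1 (carry in) = 2 → bit 0, carry out 1
  col 3: 1 + 0 + 1 (carry in) = 2 → bit 0, carry out 1
  col 4: 0 + 0 + 1 (carry in) = 1 → bit 1, carry out 0
  col 5: 1 + 1 + 0 (carry in) = 2 → bit 0, carry out 1
  col 6: 0 + 1 + 1 (carry in) = 2 → bit 0, carry out 1
  col 7: 0 + 1 + 1 (carry in) = 2 → bit 0, carry out 1
  col 8: 0 + 0 + 1 (carry in) = 1 → bit 1, carry out 0
  col 9: 1 + 1 + 0 (carry in) = 2 → bit 0, carry out 1
  col 10: 0 + 0 + 1 (carry in) = 1 → bit 1, carry out 0
Reading bits MSB→LSB: 10100010001
Strip leading zeros: 10100010001
= 10100010001


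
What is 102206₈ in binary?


Each octal digit → 3 binary bits:
  1 = 001
  0 = 000
  2 = 010
  2 = 010
  0 = 000
  6 = 110
Concatenate: 001 000 010 010 000 110
= 001000010010000110


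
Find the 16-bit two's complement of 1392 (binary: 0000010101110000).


Original: 0000010101110000
Step 1 - Invert all bits: 1111101010001111
Step 2 - Add 1: 1111101010001111 + 1
= 1111101010010000 (represents -1392)


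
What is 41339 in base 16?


Divide by 16 repeatedly:
41339 ÷ 16 = 2583 remainder 11 (B)
2583 ÷ 16 = 161 remainder 7 (7)
161 ÷ 16 = 10 remainder 1 (1)
10 ÷ 16 = 0 remainder 10 (A)
Reading remainders bottom-up:
= 0xA17B


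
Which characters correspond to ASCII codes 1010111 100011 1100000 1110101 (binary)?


Codes (binary): 1010111 100011 1100000 1110101
Per-code ASCII lookup:
  1010111 = 87  (range 65-90: uppercase, 87 - 65 = 22) → 'W'
  100011 = 35  (special character) → '#'
  1100000 = 96  (special character) → '`'
  1110101 = 117  (range 97-122: lowercase, 117 - 97 = 20) → 'u'
= 'W#`u'


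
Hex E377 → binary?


Each hex digit → 4 binary bits:
  E = 1110
  3 = 0011
  7 = 0111
  7 = 0111
Concatenate: 1110 0011 0111 0111
= 1110001101110111


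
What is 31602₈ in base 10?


Positional values:
Position 0: 2 × 8^0 = 2
Position 1: 0 × 8^1 = 0
Position 2: 6 × 8^2 = 384
Position 3: 1 × 8^3 = 512
Position 4: 3 × 8^4 = 12288
Sum = 2 + 0 + 384 + 512 + 12288
= 13186


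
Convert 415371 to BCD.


Each digit → 4-bit binary:
  4 → 0100
  1 → 0001
  5 → 0101
  3 → 0011
  7 → 0111
  1 → 0001
= 0100 0001 0101 0011 0111 0001


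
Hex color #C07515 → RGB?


Hex: #C07515
R = C0₁₆ = 192
G = 75₁₆ = 117
B = 15₁₆ = 21
= RGB(192, 117, 21)


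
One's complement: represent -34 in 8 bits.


Original: 00100010
Invert all bits:
  bit 0: 0 → 1
  bit 1: 0 → 1
  bit 2: 1 → 0
  bit 3: 0 → 1
  bit 4: 0 → 1
  bit 5: 0 → 1
  bit 6: 1 → 0
  bit 7: 0 → 1
= 11011101


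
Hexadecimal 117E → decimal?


Positional values:
Position 0: E × 16^0 = 14 × 1 = 14
Position 1: 7 × 16^1 = 7 × 16 = 112
Position 2: 1 × 16^2 = 1 × 256 = 256
Position 3: 1 × 16^3 = 1 × 4096 = 4096
Sum = 14 + 112 + 256 + 4096
= 4478


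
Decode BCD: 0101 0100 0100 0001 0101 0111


Each 4-bit group → digit:
  0101 → 5
  0100 → 4
  0100 → 4
  0001 → 1
  0101 → 5
  0111 → 7
= 544157


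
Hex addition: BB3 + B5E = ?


Align and add column by column (LSB to MSB, each column mod 16 with carry):
  0BB3
+ 0B5E
  ----
  col 0: 3(3) + E(14) + 0 (carry in) = 17 → 1(1), carry out 1
  col 1: B(11) + 5(5) + 1 (carry in) = 17 → 1(1), carry out 1
  col 2: B(11) + B(11) + 1 (carry in) = 23 → 7(7), carry out 1
  col 3: 0(0) + 0(0) + 1 (carry in) = 1 → 1(1), carry out 0
Reading digits MSB→LSB: 1711
Strip leading zeros: 1711
= 0x1711


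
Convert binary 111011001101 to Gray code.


Binary: 111011001101
Gray code: G = B XOR (B >> 1)
B >> 1 = 011101100110
111011001101 XOR 011101100110:
  1 XOR 0 = 1
  1 XOR 1 = 0
  1 XOR 1 = 0
  0 XOR 1 = 1
  1 XOR 0 = 1
  1 XOR 1 = 0
  0 XOR 1 = 1
  0 XOR 0 = 0
  1 XOR 0 = 1
  1 XOR 1 = 0
  0 XOR 1 = 1
  1 XOR 0 = 1
= 100110101011


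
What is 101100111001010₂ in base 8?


Group into 3-bit groups: 101100111001010
  101 = 5
  100 = 4
  111 = 7
  001 = 1
  010 = 2
= 0o54712


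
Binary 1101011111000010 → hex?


Group into 4-bit nibbles: 1101011111000010
  1101 = D
  0111 = 7
  1100 = C
  0010 = 2
= 0xD7C2


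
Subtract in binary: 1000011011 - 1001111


Align and subtract column by column (LSB to MSB, borrowing when needed):
  1000011011
- 0001001111
  ----------
  col 0: (1 - 0 borrow-in) - 1 → 1 - 1 = 0, borrow out 0
  col 1: (1 - 0 borrow-in) - 1 → 1 - 1 = 0, borrow out 0
  col 2: (0 - 0 borrow-in) - 1 → borrow from next column: (0+2) - 1 = 1, borrow out 1
  col 3: (1 - 1 borrow-in) - 1 → borrow from next column: (0+2) - 1 = 1, borrow out 1
  col 4: (1 - 1 borrow-in) - 0 → 0 - 0 = 0, borrow out 0
  col 5: (0 - 0 borrow-in) - 0 → 0 - 0 = 0, borrow out 0
  col 6: (0 - 0 borrow-in) - 1 → borrow from next column: (0+2) - 1 = 1, borrow out 1
  col 7: (0 - 1 borrow-in) - 0 → borrow from next column: (-1+2) - 0 = 1, borrow out 1
  col 8: (0 - 1 borrow-in) - 0 → borrow from next column: (-1+2) - 0 = 1, borrow out 1
  col 9: (1 - 1 borrow-in) - 0 → 0 - 0 = 0, borrow out 0
Reading bits MSB→LSB: 0111001100
Strip leading zeros: 111001100
= 111001100


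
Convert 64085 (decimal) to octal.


Divide by 8 repeatedly:
64085 ÷ 8 = 8010 remainder 5
8010 ÷ 8 = 1001 remainder 2
1001 ÷ 8 = 125 remainder 1
125 ÷ 8 = 15 remainder 5
15 ÷ 8 = 1 remainder 7
1 ÷ 8 = 0 remainder 1
Reading remainders bottom-up:
= 0o175125


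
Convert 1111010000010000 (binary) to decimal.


Positional values:
Bit 4: 1 × 2^4 = 16
Bit 10: 1 × 2^10 = 1024
Bit 12: 1 × 2^12 = 4096
Bit 13: 1 × 2^13 = 8192
Bit 14: 1 × 2^14 = 16384
Bit 15: 1 × 2^15 = 32768
Sum = 16 + 1024 + 4096 + 8192 + 16384 + 32768
= 62480


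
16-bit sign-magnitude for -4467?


Sign bit: 1 (negative)
Magnitude: 4467 = 001000101110011
= 1001000101110011


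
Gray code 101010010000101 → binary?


Gray code: 101010010000101
MSB stays the same: 1
Each subsequent bit = prev_binary XOR current_gray:
  B[1] = 1 XOR 0 = 1
  B[2] = 1 XOR 1 = 0
  B[3] = 0 XOR 0 = 0
  B[4] = 0 XOR 1 = 1
  B[5] = 1 XOR 0 = 1
  B[6] = 1 XOR 0 = 1
  B[7] = 1 XOR 1 = 0
  B[8] = 0 XOR 0 = 0
  B[9] = 0 XOR 0 = 0
  B[10] = 0 XOR 0 = 0
  B[11] = 0 XOR 0 = 0
  B[12] = 0 XOR 1 = 1
  B[13] = 1 XOR 0 = 1
  B[14] = 1 XOR 1 = 0
= 110011100000110 (26374 decimal)


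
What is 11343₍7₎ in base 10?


Positional values (base 7):
  3 × 7^0 = 3 × 1 = 3
  4 × 7^1 = 4 × 7 = 28
  3 × 7^2 = 3 × 49 = 147
  1 × 7^3 = 1 × 343 = 343
  1 × 7^4 = 1 × 2401 = 2401
Sum = 3 + 28 + 147 + 343 + 2401
= 2922


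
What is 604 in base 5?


Divide by 5 repeatedly:
604 ÷ 5 = 120 remainder 4
120 ÷ 5 = 24 remainder 0
24 ÷ 5 = 4 remainder 4
4 ÷ 5 = 0 remainder 4
Reading remainders bottom-up:
= 4404


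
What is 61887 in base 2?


Divide by 2 repeatedly:
61887 ÷ 2 = 30943 remainder 1
30943 ÷ 2 = 15471 remainder 1
15471 ÷ 2 = 7735 remainder 1
7735 ÷ 2 = 3867 remainder 1
3867 ÷ 2 = 1933 remainder 1
1933 ÷ 2 = 966 remainder 1
966 ÷ 2 = 483 remainder 0
483 ÷ 2 = 241 remainder 1
241 ÷ 2 = 120 remainder 1
120 ÷ 2 = 60 remainder 0
60 ÷ 2 = 30 remainder 0
30 ÷ 2 = 15 remainder 0
15 ÷ 2 = 7 remainder 1
7 ÷ 2 = 3 remainder 1
3 ÷ 2 = 1 remainder 1
1 ÷ 2 = 0 remainder 1
Reading remainders bottom-up:
= 1111000110111111


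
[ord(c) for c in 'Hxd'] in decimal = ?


String: 'Hxd'  (3 characters)
Per-character ASCII lookup:
  'H': uppercase starts at 65: 'H' = 65 + 7 = 72
  'x': lowercase starts at 97: 'x' = 97 + 23 = 120
  'd': lowercase starts at 97: 'd' = 97 + 3 = 100
= 72 120 100


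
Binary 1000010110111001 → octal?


Group into 3-bit groups: 001000010110111001
  001 = 1
  000 = 0
  010 = 2
  110 = 6
  111 = 7
  001 = 1
= 0o102671


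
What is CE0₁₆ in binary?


Each hex digit → 4 binary bits:
  C = 1100
  E = 1110
  0 = 0000
Concatenate: 1100 1110 0000
= 110011100000


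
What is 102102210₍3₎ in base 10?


Positional values (base 3):
  0 × 3^0 = 0 × 1 = 0
  1 × 3^1 = 1 × 3 = 3
  2 × 3^2 = 2 × 9 = 18
  2 × 3^3 = 2 × 27 = 54
  0 × 3^4 = 0 × 81 = 0
  1 × 3^5 = 1 × 243 = 243
  2 × 3^6 = 2 × 729 = 1458
  0 × 3^7 = 0 × 2187 = 0
  1 × 3^8 = 1 × 6561 = 6561
Sum = 0 + 3 + 18 + 54 + 0 + 243 + 1458 + 0 + 6561
= 8337


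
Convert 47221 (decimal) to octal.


Divide by 8 repeatedly:
47221 ÷ 8 = 5902 remainder 5
5902 ÷ 8 = 737 remainder 6
737 ÷ 8 = 92 remainder 1
92 ÷ 8 = 11 remainder 4
11 ÷ 8 = 1 remainder 3
1 ÷ 8 = 0 remainder 1
Reading remainders bottom-up:
= 0o134165


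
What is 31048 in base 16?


Divide by 16 repeatedly:
31048 ÷ 16 = 1940 remainder 8 (8)
1940 ÷ 16 = 121 remainder 4 (4)
121 ÷ 16 = 7 remainder 9 (9)
7 ÷ 16 = 0 remainder 7 (7)
Reading remainders bottom-up:
= 0x7948


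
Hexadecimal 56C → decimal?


Positional values:
Position 0: C × 16^0 = 12 × 1 = 12
Position 1: 6 × 16^1 = 6 × 16 = 96
Position 2: 5 × 16^2 = 5 × 256 = 1280
Sum = 12 + 96 + 1280
= 1388


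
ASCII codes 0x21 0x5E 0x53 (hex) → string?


Codes (hex): 0x21 0x5E 0x53
Per-code ASCII lookup:
  0x21 = 33  (special character) → '!'
  0x5E = 94  (special character) → '^'
  0x53 = 83  (range 65-90: uppercase, 83 - 65 = 18) → 'S'
= '!^S'


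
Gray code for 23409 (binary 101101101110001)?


Binary: 101101101110001
Gray code: G = B XOR (B >> 1)
B >> 1 = 010110110111000
101101101110001 XOR 010110110111000:
  1 XOR 0 = 1
  0 XOR 1 = 1
  1 XOR 0 = 1
  1 XOR 1 = 0
  0 XOR 1 = 1
  1 XOR 0 = 1
  1 XOR 1 = 0
  0 XOR 1 = 1
  1 XOR 0 = 1
  1 XOR 1 = 0
  1 XOR 1 = 0
  0 XOR 1 = 1
  0 XOR 0 = 0
  0 XOR 0 = 0
  1 XOR 0 = 1
= 111011011001001


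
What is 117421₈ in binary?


Each octal digit → 3 binary bits:
  1 = 001
  1 = 001
  7 = 111
  4 = 100
  2 = 010
  1 = 001
Concatenate: 001 001 111 100 010 001
= 001001111100010001


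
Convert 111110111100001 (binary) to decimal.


Positional values:
Bit 0: 1 × 2^0 = 1
Bit 5: 1 × 2^5 = 32
Bit 6: 1 × 2^6 = 64
Bit 7: 1 × 2^7 = 128
Bit 8: 1 × 2^8 = 256
Bit 10: 1 × 2^10 = 1024
Bit 11: 1 × 2^11 = 2048
Bit 12: 1 × 2^12 = 4096
Bit 13: 1 × 2^13 = 8192
Bit 14: 1 × 2^14 = 16384
Sum = 1 + 32 + 64 + 128 + 256 + 1024 + 2048 + 4096 + 8192 + 16384
= 32225


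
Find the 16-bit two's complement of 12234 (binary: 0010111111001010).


Original: 0010111111001010
Step 1 - Invert all bits: 1101000000110101
Step 2 - Add 1: 1101000000110101 + 1
= 1101000000110110 (represents -12234)


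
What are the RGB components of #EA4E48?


Hex: #EA4E48
R = EA₁₆ = 234
G = 4E₁₆ = 78
B = 48₁₆ = 72
= RGB(234, 78, 72)


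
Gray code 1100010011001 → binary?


Gray code: 1100010011001
MSB stays the same: 1
Each subsequent bit = prev_binary XOR current_gray:
  B[1] = 1 XOR 1 = 0
  B[2] = 0 XOR 0 = 0
  B[3] = 0 XOR 0 = 0
  B[4] = 0 XOR 0 = 0
  B[5] = 0 XOR 1 = 1
  B[6] = 1 XOR 0 = 1
  B[7] = 1 XOR 0 = 1
  B[8] = 1 XOR 1 = 0
  B[9] = 0 XOR 1 = 1
  B[10] = 1 XOR 0 = 1
  B[11] = 1 XOR 0 = 1
  B[12] = 1 XOR 1 = 0
= 1000011101110 (4334 decimal)


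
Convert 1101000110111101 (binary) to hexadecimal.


Group into 4-bit nibbles: 1101000110111101
  1101 = D
  0001 = 1
  1011 = B
  1101 = D
= 0xD1BD


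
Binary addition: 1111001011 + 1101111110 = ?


Align and add column by column (LSB to MSB, carry propagating):
  01111001011
+ 01101111110
  -----------
  col 0: 1 + 0 + 0 (carry in) = 1 → bit 1, carry out 0
  col 1: 1 + 1 + 0 (carry in) = 2 → bit 0, carry out 1
  col 2: 0 + 1 + 1 (carry in) = 2 → bit 0, carry out 1
  col 3: 1 + 1 + 1 (carry in) = 3 → bit 1, carry out 1
  col 4: 0 + 1 + 1 (carry in) = 2 → bit 0, carry out 1
  col 5: 0 + 1 + 1 (carry in) = 2 → bit 0, carry out 1
  col 6: 1 + 1 + 1 (carry in) = 3 → bit 1, carry out 1
  col 7: 1 + 0 + 1 (carry in) = 2 → bit 0, carry out 1
  col 8: 1 + 1 + 1 (carry in) = 3 → bit 1, carry out 1
  col 9: 1 + 1 + 1 (carry in) = 3 → bit 1, carry out 1
  col 10: 0 + 0 + 1 (carry in) = 1 → bit 1, carry out 0
Reading bits MSB→LSB: 11101001001
Strip leading zeros: 11101001001
= 11101001001


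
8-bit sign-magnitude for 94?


Sign bit: 0 (positive)
Magnitude: 94 = 1011110
= 01011110


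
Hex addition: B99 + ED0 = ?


Align and add column by column (LSB to MSB, each column mod 16 with carry):
  0B99
+ 0ED0
  ----
  col 0: 9(9) + 0(0) + 0 (carry in) = 9 → 9(9), carry out 0
  col 1: 9(9) + D(13) + 0 (carry in) = 22 → 6(6), carry out 1
  col 2: B(11) + E(14) + 1 (carry in) = 26 → A(10), carry out 1
  col 3: 0(0) + 0(0) + 1 (carry in) = 1 → 1(1), carry out 0
Reading digits MSB→LSB: 1A69
Strip leading zeros: 1A69
= 0x1A69


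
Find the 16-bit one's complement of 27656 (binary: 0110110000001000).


Original: 0110110000001000
Invert all bits:
  bit 0: 0 → 1
  bit 1: 1 → 0
  bit 2: 1 → 0
  bit 3: 0 → 1
  bit 4: 1 → 0
  bit 5: 1 → 0
  bit 6: 0 → 1
  bit 7: 0 → 1
  bit 8: 0 → 1
  bit 9: 0 → 1
  bit 10: 0 → 1
  bit 11: 0 → 1
  bit 12: 1 → 0
  bit 13: 0 → 1
  bit 14: 0 → 1
  bit 15: 0 → 1
= 1001001111110111


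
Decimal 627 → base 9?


Divide by 9 repeatedly:
627 ÷ 9 = 69 remainder 6
69 ÷ 9 = 7 remainder 6
7 ÷ 9 = 0 remainder 7
Reading remainders bottom-up:
= 766


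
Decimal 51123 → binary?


Divide by 2 repeatedly:
51123 ÷ 2 = 25561 remainder 1
25561 ÷ 2 = 12780 remainder 1
12780 ÷ 2 = 6390 remainder 0
6390 ÷ 2 = 3195 remainder 0
3195 ÷ 2 = 1597 remainder 1
1597 ÷ 2 = 798 remainder 1
798 ÷ 2 = 399 remainder 0
399 ÷ 2 = 199 remainder 1
199 ÷ 2 = 99 remainder 1
99 ÷ 2 = 49 remainder 1
49 ÷ 2 = 24 remainder 1
24 ÷ 2 = 12 remainder 0
12 ÷ 2 = 6 remainder 0
6 ÷ 2 = 3 remainder 0
3 ÷ 2 = 1 remainder 1
1 ÷ 2 = 0 remainder 1
Reading remainders bottom-up:
= 1100011110110011


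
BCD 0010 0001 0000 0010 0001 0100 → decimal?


Each 4-bit group → digit:
  0010 → 2
  0001 → 1
  0000 → 0
  0010 → 2
  0001 → 1
  0100 → 4
= 210214


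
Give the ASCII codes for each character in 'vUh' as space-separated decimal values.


String: 'vUh'  (3 characters)
Per-character ASCII lookup:
  'v': lowercase starts at 97: 'v' = 97 + 21 = 118
  'U': uppercase starts at 65: 'U' = 65 + 20 = 85
  'h': lowercase starts at 97: 'h' = 97 + 7 = 104
= 118 85 104


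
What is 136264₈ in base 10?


Positional values:
Position 0: 4 × 8^0 = 4
Position 1: 6 × 8^1 = 48
Position 2: 2 × 8^2 = 128
Position 3: 6 × 8^3 = 3072
Position 4: 3 × 8^4 = 12288
Position 5: 1 × 8^5 = 32768
Sum = 4 + 48 + 128 + 3072 + 12288 + 32768
= 48308


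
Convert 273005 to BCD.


Each digit → 4-bit binary:
  2 → 0010
  7 → 0111
  3 → 0011
  0 → 0000
  0 → 0000
  5 → 0101
= 0010 0111 0011 0000 0000 0101


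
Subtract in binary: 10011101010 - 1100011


Align and subtract column by column (LSB to MSB, borrowing when needed):
  10011101010
- 00001100011
  -----------
  col 0: (0 - 0 borrow-in) - 1 → borrow from next column: (0+2) - 1 = 1, borrow out 1
  col 1: (1 - 1 borrow-in) - 1 → borrow from next column: (0+2) - 1 = 1, borrow out 1
  col 2: (0 - 1 borrow-in) - 0 → borrow from next column: (-1+2) - 0 = 1, borrow out 1
  col 3: (1 - 1 borrow-in) - 0 → 0 - 0 = 0, borrow out 0
  col 4: (0 - 0 borrow-in) - 0 → 0 - 0 = 0, borrow out 0
  col 5: (1 - 0 borrow-in) - 1 → 1 - 1 = 0, borrow out 0
  col 6: (1 - 0 borrow-in) - 1 → 1 - 1 = 0, borrow out 0
  col 7: (1 - 0 borrow-in) - 0 → 1 - 0 = 1, borrow out 0
  col 8: (0 - 0 borrow-in) - 0 → 0 - 0 = 0, borrow out 0
  col 9: (0 - 0 borrow-in) - 0 → 0 - 0 = 0, borrow out 0
  col 10: (1 - 0 borrow-in) - 0 → 1 - 0 = 1, borrow out 0
Reading bits MSB→LSB: 10010000111
Strip leading zeros: 10010000111
= 10010000111


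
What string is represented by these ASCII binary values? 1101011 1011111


Codes (binary): 1101011 1011111
Per-code ASCII lookup:
  1101011 = 107  (range 97-122: lowercase, 107 - 97 = 10) → 'k'
  1011111 = 95  (special character) → '_'
= 'k_'


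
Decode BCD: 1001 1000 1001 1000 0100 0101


Each 4-bit group → digit:
  1001 → 9
  1000 → 8
  1001 → 9
  1000 → 8
  0100 → 4
  0101 → 5
= 989845


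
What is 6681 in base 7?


Divide by 7 repeatedly:
6681 ÷ 7 = 954 remainder 3
954 ÷ 7 = 136 remainder 2
136 ÷ 7 = 19 remainder 3
19 ÷ 7 = 2 remainder 5
2 ÷ 7 = 0 remainder 2
Reading remainders bottom-up:
= 25323


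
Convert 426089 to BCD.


Each digit → 4-bit binary:
  4 → 0100
  2 → 0010
  6 → 0110
  0 → 0000
  8 → 1000
  9 → 1001
= 0100 0010 0110 0000 1000 1001


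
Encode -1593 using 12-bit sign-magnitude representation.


Sign bit: 1 (negative)
Magnitude: 1593 = 11000111001
= 111000111001


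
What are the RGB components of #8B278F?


Hex: #8B278F
R = 8B₁₆ = 139
G = 27₁₆ = 39
B = 8F₁₆ = 143
= RGB(139, 39, 143)


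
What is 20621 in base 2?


Divide by 2 repeatedly:
20621 ÷ 2 = 10310 remainder 1
10310 ÷ 2 = 5155 remainder 0
5155 ÷ 2 = 2577 remainder 1
2577 ÷ 2 = 1288 remainder 1
1288 ÷ 2 = 644 remainder 0
644 ÷ 2 = 322 remainder 0
322 ÷ 2 = 161 remainder 0
161 ÷ 2 = 80 remainder 1
80 ÷ 2 = 40 remainder 0
40 ÷ 2 = 20 remainder 0
20 ÷ 2 = 10 remainder 0
10 ÷ 2 = 5 remainder 0
5 ÷ 2 = 2 remainder 1
2 ÷ 2 = 1 remainder 0
1 ÷ 2 = 0 remainder 1
Reading remainders bottom-up:
= 101000010001101


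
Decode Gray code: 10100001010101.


Gray code: 10100001010101
MSB stays the same: 1
Each subsequent bit = prev_binary XOR current_gray:
  B[1] = 1 XOR 0 = 1
  B[2] = 1 XOR 1 = 0
  B[3] = 0 XOR 0 = 0
  B[4] = 0 XOR 0 = 0
  B[5] = 0 XOR 0 = 0
  B[6] = 0 XOR 0 = 0
  B[7] = 0 XOR 1 = 1
  B[8] = 1 XOR 0 = 1
  B[9] = 1 XOR 1 = 0
  B[10] = 0 XOR 0 = 0
  B[11] = 0 XOR 1 = 1
  B[12] = 1 XOR 0 = 1
  B[13] = 1 XOR 1 = 0
= 11000001100110 (12390 decimal)


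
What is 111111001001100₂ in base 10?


Positional values:
Bit 2: 1 × 2^2 = 4
Bit 3: 1 × 2^3 = 8
Bit 6: 1 × 2^6 = 64
Bit 9: 1 × 2^9 = 512
Bit 10: 1 × 2^10 = 1024
Bit 11: 1 × 2^11 = 2048
Bit 12: 1 × 2^12 = 4096
Bit 13: 1 × 2^13 = 8192
Bit 14: 1 × 2^14 = 16384
Sum = 4 + 8 + 64 + 512 + 1024 + 2048 + 4096 + 8192 + 16384
= 32332


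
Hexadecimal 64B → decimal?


Positional values:
Position 0: B × 16^0 = 11 × 1 = 11
Position 1: 4 × 16^1 = 4 × 16 = 64
Position 2: 6 × 16^2 = 6 × 256 = 1536
Sum = 11 + 64 + 1536
= 1611


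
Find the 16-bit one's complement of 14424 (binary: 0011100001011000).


Original: 0011100001011000
Invert all bits:
  bit 0: 0 → 1
  bit 1: 0 → 1
  bit 2: 1 → 0
  bit 3: 1 → 0
  bit 4: 1 → 0
  bit 5: 0 → 1
  bit 6: 0 → 1
  bit 7: 0 → 1
  bit 8: 0 → 1
  bit 9: 1 → 0
  bit 10: 0 → 1
  bit 11: 1 → 0
  bit 12: 1 → 0
  bit 13: 0 → 1
  bit 14: 0 → 1
  bit 15: 0 → 1
= 1100011110100111


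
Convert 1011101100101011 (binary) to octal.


Group into 3-bit groups: 001011101100101011
  001 = 1
  011 = 3
  101 = 5
  100 = 4
  101 = 5
  011 = 3
= 0o135453


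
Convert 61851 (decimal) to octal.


Divide by 8 repeatedly:
61851 ÷ 8 = 7731 remainder 3
7731 ÷ 8 = 966 remainder 3
966 ÷ 8 = 120 remainder 6
120 ÷ 8 = 15 remainder 0
15 ÷ 8 = 1 remainder 7
1 ÷ 8 = 0 remainder 1
Reading remainders bottom-up:
= 0o170633


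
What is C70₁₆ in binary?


Each hex digit → 4 binary bits:
  C = 1100
  7 = 0111
  0 = 0000
Concatenate: 1100 0111 0000
= 110001110000


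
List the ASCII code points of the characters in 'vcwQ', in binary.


String: 'vcwQ'  (4 characters)
Per-character ASCII lookup:
  'v': lowercase starts at 97: 'v' = 97 + 21 = 118 → 1110110
  'c': lowercase starts at 97: 'c' = 97 + 2 = 99 → 1100011
  'w': lowercase starts at 97: 'w' = 97 + 22 = 119 → 1110111
  'Q': uppercase starts at 65: 'Q' = 65 + 16 = 81 → 1010001
= 1110110 1100011 1110111 1010001


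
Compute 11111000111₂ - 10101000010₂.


Align and subtract column by column (LSB to MSB, borrowing when needed):
  11111000111
- 10101000010
  -----------
  col 0: (1 - 0 borrow-in) - 0 → 1 - 0 = 1, borrow out 0
  col 1: (1 - 0 borrow-in) - 1 → 1 - 1 = 0, borrow out 0
  col 2: (1 - 0 borrow-in) - 0 → 1 - 0 = 1, borrow out 0
  col 3: (0 - 0 borrow-in) - 0 → 0 - 0 = 0, borrow out 0
  col 4: (0 - 0 borrow-in) - 0 → 0 - 0 = 0, borrow out 0
  col 5: (0 - 0 borrow-in) - 0 → 0 - 0 = 0, borrow out 0
  col 6: (1 - 0 borrow-in) - 1 → 1 - 1 = 0, borrow out 0
  col 7: (1 - 0 borrow-in) - 0 → 1 - 0 = 1, borrow out 0
  col 8: (1 - 0 borrow-in) - 1 → 1 - 1 = 0, borrow out 0
  col 9: (1 - 0 borrow-in) - 0 → 1 - 0 = 1, borrow out 0
  col 10: (1 - 0 borrow-in) - 1 → 1 - 1 = 0, borrow out 0
Reading bits MSB→LSB: 01010000101
Strip leading zeros: 1010000101
= 1010000101


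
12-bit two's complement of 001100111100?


Original: 001100111100
Step 1 - Invert all bits: 110011000011
Step 2 - Add 1: 110011000011 + 1
= 110011000100 (represents -828)


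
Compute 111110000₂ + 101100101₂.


Align and add column by column (LSB to MSB, carry propagating):
  0111110000
+ 0101100101
  ----------
  col 0: 0 + 1 + 0 (carry in) = 1 → bit 1, carry out 0
  col 1: 0 + 0 + 0 (carry in) = 0 → bit 0, carry out 0
  col 2: 0 + 1 + 0 (carry in) = 1 → bit 1, carry out 0
  col 3: 0 + 0 + 0 (carry in) = 0 → bit 0, carry out 0
  col 4: 1 + 0 + 0 (carry in) = 1 → bit 1, carry out 0
  col 5: 1 + 1 + 0 (carry in) = 2 → bit 0, carry out 1
  col 6: 1 + 1 + 1 (carry in) = 3 → bit 1, carry out 1
  col 7: 1 + 0 + 1 (carry in) = 2 → bit 0, carry out 1
  col 8: 1 + 1 + 1 (carry in) = 3 → bit 1, carry out 1
  col 9: 0 + 0 + 1 (carry in) = 1 → bit 1, carry out 0
Reading bits MSB→LSB: 1101010101
Strip leading zeros: 1101010101
= 1101010101


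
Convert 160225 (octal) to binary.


Each octal digit → 3 binary bits:
  1 = 001
  6 = 110
  0 = 000
  2 = 010
  2 = 010
  5 = 101
Concatenate: 001 110 000 010 010 101
= 001110000010010101


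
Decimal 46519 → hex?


Divide by 16 repeatedly:
46519 ÷ 16 = 2907 remainder 7 (7)
2907 ÷ 16 = 181 remainder 11 (B)
181 ÷ 16 = 11 remainder 5 (5)
11 ÷ 16 = 0 remainder 11 (B)
Reading remainders bottom-up:
= 0xB5B7


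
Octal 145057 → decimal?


Positional values:
Position 0: 7 × 8^0 = 7
Position 1: 5 × 8^1 = 40
Position 2: 0 × 8^2 = 0
Position 3: 5 × 8^3 = 2560
Position 4: 4 × 8^4 = 16384
Position 5: 1 × 8^5 = 32768
Sum = 7 + 40 + 0 + 2560 + 16384 + 32768
= 51759


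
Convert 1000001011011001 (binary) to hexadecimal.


Group into 4-bit nibbles: 1000001011011001
  1000 = 8
  0010 = 2
  1101 = D
  1001 = 9
= 0x82D9


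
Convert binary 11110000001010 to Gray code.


Binary: 11110000001010
Gray code: G = B XOR (B >> 1)
B >> 1 = 01111000000101
11110000001010 XOR 01111000000101:
  1 XOR 0 = 1
  1 XOR 1 = 0
  1 XOR 1 = 0
  1 XOR 1 = 0
  0 XOR 1 = 1
  0 XOR 0 = 0
  0 XOR 0 = 0
  0 XOR 0 = 0
  0 XOR 0 = 0
  0 XOR 0 = 0
  1 XOR 0 = 1
  0 XOR 1 = 1
  1 XOR 0 = 1
  0 XOR 1 = 1
= 10001000001111


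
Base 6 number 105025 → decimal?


Positional values (base 6):
  5 × 6^0 = 5 × 1 = 5
  2 × 6^1 = 2 × 6 = 12
  0 × 6^2 = 0 × 36 = 0
  5 × 6^3 = 5 × 216 = 1080
  0 × 6^4 = 0 × 1296 = 0
  1 × 6^5 = 1 × 7776 = 7776
Sum = 5 + 12 + 0 + 1080 + 0 + 7776
= 8873


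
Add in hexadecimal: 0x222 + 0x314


Align and add column by column (LSB to MSB, each column mod 16 with carry):
  0222
+ 0314
  ----
  col 0: 2(2) + 4(4) + 0 (carry in) = 6 → 6(6), carry out 0
  col 1: 2(2) + 1(1) + 0 (carry in) = 3 → 3(3), carry out 0
  col 2: 2(2) + 3(3) + 0 (carry in) = 5 → 5(5), carry out 0
  col 3: 0(0) + 0(0) + 0 (carry in) = 0 → 0(0), carry out 0
Reading digits MSB→LSB: 0536
Strip leading zeros: 536
= 0x536


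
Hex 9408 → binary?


Each hex digit → 4 binary bits:
  9 = 1001
  4 = 0100
  0 = 0000
  8 = 1000
Concatenate: 1001 0100 0000 1000
= 1001010000001000


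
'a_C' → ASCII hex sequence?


String: 'a_C'  (3 characters)
Per-character ASCII lookup:
  'a': lowercase starts at 97: 'a' = 97 + 0 = 97 → 0x61
  '_': special character: '_' = 95 → 0x5F
  'C': uppercase starts at 65: 'C' = 65 + 2 = 67 → 0x43
= 0x61 0x5F 0x43


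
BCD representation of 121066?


Each digit → 4-bit binary:
  1 → 0001
  2 → 0010
  1 → 0001
  0 → 0000
  6 → 0110
  6 → 0110
= 0001 0010 0001 0000 0110 0110


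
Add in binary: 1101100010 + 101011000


Align and add column by column (LSB to MSB, carry propagating):
  01101100010
+ 00101011000
  -----------
  col 0: 0 + 0 + 0 (carry in) = 0 → bit 0, carry out 0
  col 1: 1 + 0 + 0 (carry in) = 1 → bit 1, carry out 0
  col 2: 0 + 0 + 0 (carry in) = 0 → bit 0, carry out 0
  col 3: 0 + 1 + 0 (carry in) = 1 → bit 1, carry out 0
  col 4: 0 + 1 + 0 (carry in) = 1 → bit 1, carry out 0
  col 5: 1 + 0 + 0 (carry in) = 1 → bit 1, carry out 0
  col 6: 1 + 1 + 0 (carry in) = 2 → bit 0, carry out 1
  col 7: 0 + 0 + 1 (carry in) = 1 → bit 1, carry out 0
  col 8: 1 + 1 + 0 (carry in) = 2 → bit 0, carry out 1
  col 9: 1 + 0 + 1 (carry in) = 2 → bit 0, carry out 1
  col 10: 0 + 0 + 1 (carry in) = 1 → bit 1, carry out 0
Reading bits MSB→LSB: 10010111010
Strip leading zeros: 10010111010
= 10010111010


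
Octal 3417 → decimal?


Positional values:
Position 0: 7 × 8^0 = 7
Position 1: 1 × 8^1 = 8
Position 2: 4 × 8^2 = 256
Position 3: 3 × 8^3 = 1536
Sum = 7 + 8 + 256 + 1536
= 1807


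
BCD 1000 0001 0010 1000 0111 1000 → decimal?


Each 4-bit group → digit:
  1000 → 8
  0001 → 1
  0010 → 2
  1000 → 8
  0111 → 7
  1000 → 8
= 812878


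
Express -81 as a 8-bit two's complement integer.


Original: 01010001
Step 1 - Invert all bits: 10101110
Step 2 - Add 1: 10101110 + 1
= 10101111 (represents -81)


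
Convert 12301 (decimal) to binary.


Divide by 2 repeatedly:
12301 ÷ 2 = 6150 remainder 1
6150 ÷ 2 = 3075 remainder 0
3075 ÷ 2 = 1537 remainder 1
1537 ÷ 2 = 768 remainder 1
768 ÷ 2 = 384 remainder 0
384 ÷ 2 = 192 remainder 0
192 ÷ 2 = 96 remainder 0
96 ÷ 2 = 48 remainder 0
48 ÷ 2 = 24 remainder 0
24 ÷ 2 = 12 remainder 0
12 ÷ 2 = 6 remainder 0
6 ÷ 2 = 3 remainder 0
3 ÷ 2 = 1 remainder 1
1 ÷ 2 = 0 remainder 1
Reading remainders bottom-up:
= 11000000001101


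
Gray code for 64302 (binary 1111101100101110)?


Binary: 1111101100101110
Gray code: G = B XOR (B >> 1)
B >> 1 = 0111110110010111
1111101100101110 XOR 0111110110010111:
  1 XOR 0 = 1
  1 XOR 1 = 0
  1 XOR 1 = 0
  1 XOR 1 = 0
  1 XOR 1 = 0
  0 XOR 1 = 1
  1 XOR 0 = 1
  1 XOR 1 = 0
  0 XOR 1 = 1
  0 XOR 0 = 0
  1 XOR 0 = 1
  0 XOR 1 = 1
  1 XOR 0 = 1
  1 XOR 1 = 0
  1 XOR 1 = 0
  0 XOR 1 = 1
= 1000011010111001


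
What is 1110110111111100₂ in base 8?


Group into 3-bit groups: 001110110111111100
  001 = 1
  110 = 6
  110 = 6
  111 = 7
  111 = 7
  100 = 4
= 0o166774


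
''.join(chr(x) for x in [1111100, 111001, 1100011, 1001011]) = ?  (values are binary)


Codes (binary): 1111100 111001 1100011 1001011
Per-code ASCII lookup:
  1111100 = 124  (special character) → '|'
  111001 = 57  (range 48-57: digits, 57 - 48 = 9) → '9'
  1100011 = 99  (range 97-122: lowercase, 99 - 97 = 2) → 'c'
  1001011 = 75  (range 65-90: uppercase, 75 - 65 = 10) → 'K'
= '|9cK'


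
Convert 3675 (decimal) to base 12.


Divide by 12 repeatedly:
3675 ÷ 12 = 306 remainder 3
306 ÷ 12 = 25 remainder 6
25 ÷ 12 = 2 remainder 1
2 ÷ 12 = 0 remainder 2
Reading remainders bottom-up:
= 2163


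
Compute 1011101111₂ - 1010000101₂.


Align and subtract column by column (LSB to MSB, borrowing when needed):
  1011101111
- 1010000101
  ----------
  col 0: (1 - 0 borrow-in) - 1 → 1 - 1 = 0, borrow out 0
  col 1: (1 - 0 borrow-in) - 0 → 1 - 0 = 1, borrow out 0
  col 2: (1 - 0 borrow-in) - 1 → 1 - 1 = 0, borrow out 0
  col 3: (1 - 0 borrow-in) - 0 → 1 - 0 = 1, borrow out 0
  col 4: (0 - 0 borrow-in) - 0 → 0 - 0 = 0, borrow out 0
  col 5: (1 - 0 borrow-in) - 0 → 1 - 0 = 1, borrow out 0
  col 6: (1 - 0 borrow-in) - 0 → 1 - 0 = 1, borrow out 0
  col 7: (1 - 0 borrow-in) - 1 → 1 - 1 = 0, borrow out 0
  col 8: (0 - 0 borrow-in) - 0 → 0 - 0 = 0, borrow out 0
  col 9: (1 - 0 borrow-in) - 1 → 1 - 1 = 0, borrow out 0
Reading bits MSB→LSB: 0001101010
Strip leading zeros: 1101010
= 1101010


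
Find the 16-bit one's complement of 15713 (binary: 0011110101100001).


Original: 0011110101100001
Invert all bits:
  bit 0: 0 → 1
  bit 1: 0 → 1
  bit 2: 1 → 0
  bit 3: 1 → 0
  bit 4: 1 → 0
  bit 5: 1 → 0
  bit 6: 0 → 1
  bit 7: 1 → 0
  bit 8: 0 → 1
  bit 9: 1 → 0
  bit 10: 1 → 0
  bit 11: 0 → 1
  bit 12: 0 → 1
  bit 13: 0 → 1
  bit 14: 0 → 1
  bit 15: 1 → 0
= 1100001010011110


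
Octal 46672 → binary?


Each octal digit → 3 binary bits:
  4 = 100
  6 = 110
  6 = 110
  7 = 111
  2 = 010
Concatenate: 100 110 110 111 010
= 100110110111010


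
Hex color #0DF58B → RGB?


Hex: #0DF58B
R = 0D₁₆ = 13
G = F5₁₆ = 245
B = 8B₁₆ = 139
= RGB(13, 245, 139)


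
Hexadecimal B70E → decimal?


Positional values:
Position 0: E × 16^0 = 14 × 1 = 14
Position 1: 0 × 16^1 = 0 × 16 = 0
Position 2: 7 × 16^2 = 7 × 256 = 1792
Position 3: B × 16^3 = 11 × 4096 = 45056
Sum = 14 + 0 + 1792 + 45056
= 46862


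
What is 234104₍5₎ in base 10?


Positional values (base 5):
  4 × 5^0 = 4 × 1 = 4
  0 × 5^1 = 0 × 5 = 0
  1 × 5^2 = 1 × 25 = 25
  4 × 5^3 = 4 × 125 = 500
  3 × 5^4 = 3 × 625 = 1875
  2 × 5^5 = 2 × 3125 = 6250
Sum = 4 + 0 + 25 + 500 + 1875 + 6250
= 8654


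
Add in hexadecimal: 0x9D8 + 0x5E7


Align and add column by column (LSB to MSB, each column mod 16 with carry):
  09D8
+ 05E7
  ----
  col 0: 8(8) + 7(7) + 0 (carry in) = 15 → F(15), carry out 0
  col 1: D(13) + E(14) + 0 (carry in) = 27 → B(11), carry out 1
  col 2: 9(9) + 5(5) + 1 (carry in) = 15 → F(15), carry out 0
  col 3: 0(0) + 0(0) + 0 (carry in) = 0 → 0(0), carry out 0
Reading digits MSB→LSB: 0FBF
Strip leading zeros: FBF
= 0xFBF


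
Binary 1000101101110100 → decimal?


Positional values:
Bit 2: 1 × 2^2 = 4
Bit 4: 1 × 2^4 = 16
Bit 5: 1 × 2^5 = 32
Bit 6: 1 × 2^6 = 64
Bit 8: 1 × 2^8 = 256
Bit 9: 1 × 2^9 = 512
Bit 11: 1 × 2^11 = 2048
Bit 15: 1 × 2^15 = 32768
Sum = 4 + 16 + 32 + 64 + 256 + 512 + 2048 + 32768
= 35700


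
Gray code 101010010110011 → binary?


Gray code: 101010010110011
MSB stays the same: 1
Each subsequent bit = prev_binary XOR current_gray:
  B[1] = 1 XOR 0 = 1
  B[2] = 1 XOR 1 = 0
  B[3] = 0 XOR 0 = 0
  B[4] = 0 XOR 1 = 1
  B[5] = 1 XOR 0 = 1
  B[6] = 1 XOR 0 = 1
  B[7] = 1 XOR 1 = 0
  B[8] = 0 XOR 0 = 0
  B[9] = 0 XOR 1 = 1
  B[10] = 1 XOR 1 = 0
  B[11] = 0 XOR 0 = 0
  B[12] = 0 XOR 0 = 0
  B[13] = 0 XOR 1 = 1
  B[14] = 1 XOR 1 = 0
= 110011100100010 (26402 decimal)


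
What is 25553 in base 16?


Divide by 16 repeatedly:
25553 ÷ 16 = 1597 remainder 1 (1)
1597 ÷ 16 = 99 remainder 13 (D)
99 ÷ 16 = 6 remainder 3 (3)
6 ÷ 16 = 0 remainder 6 (6)
Reading remainders bottom-up:
= 0x63D1


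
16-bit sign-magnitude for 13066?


Sign bit: 0 (positive)
Magnitude: 13066 = 011001100001010
= 0011001100001010


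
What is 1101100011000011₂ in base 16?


Group into 4-bit nibbles: 1101100011000011
  1101 = D
  1000 = 8
  1100 = C
  0011 = 3
= 0xD8C3


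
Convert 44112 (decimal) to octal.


Divide by 8 repeatedly:
44112 ÷ 8 = 5514 remainder 0
5514 ÷ 8 = 689 remainder 2
689 ÷ 8 = 86 remainder 1
86 ÷ 8 = 10 remainder 6
10 ÷ 8 = 1 remainder 2
1 ÷ 8 = 0 remainder 1
Reading remainders bottom-up:
= 0o126120


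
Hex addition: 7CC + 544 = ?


Align and add column by column (LSB to MSB, each column mod 16 with carry):
  07CC
+ 0544
  ----
  col 0: C(12) + 4(4) + 0 (carry in) = 16 → 0(0), carry out 1
  col 1: C(12) + 4(4) + 1 (carry in) = 17 → 1(1), carry out 1
  col 2: 7(7) + 5(5) + 1 (carry in) = 13 → D(13), carry out 0
  col 3: 0(0) + 0(0) + 0 (carry in) = 0 → 0(0), carry out 0
Reading digits MSB→LSB: 0D10
Strip leading zeros: D10
= 0xD10


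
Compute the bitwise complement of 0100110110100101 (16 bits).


Original: 0100110110100101
Invert all bits:
  bit 0: 0 → 1
  bit 1: 1 → 0
  bit 2: 0 → 1
  bit 3: 0 → 1
  bit 4: 1 → 0
  bit 5: 1 → 0
  bit 6: 0 → 1
  bit 7: 1 → 0
  bit 8: 1 → 0
  bit 9: 0 → 1
  bit 10: 1 → 0
  bit 11: 0 → 1
  bit 12: 0 → 1
  bit 13: 1 → 0
  bit 14: 0 → 1
  bit 15: 1 → 0
= 1011001001011010


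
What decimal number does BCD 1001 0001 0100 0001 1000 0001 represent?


Each 4-bit group → digit:
  1001 → 9
  0001 → 1
  0100 → 4
  0001 → 1
  1000 → 8
  0001 → 1
= 914181


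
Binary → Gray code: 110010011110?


Binary: 110010011110
Gray code: G = B XOR (B >> 1)
B >> 1 = 011001001111
110010011110 XOR 011001001111:
  1 XOR 0 = 1
  1 XOR 1 = 0
  0 XOR 1 = 1
  0 XOR 0 = 0
  1 XOR 0 = 1
  0 XOR 1 = 1
  0 XOR 0 = 0
  1 XOR 0 = 1
  1 XOR 1 = 0
  1 XOR 1 = 0
  1 XOR 1 = 0
  0 XOR 1 = 1
= 101011010001


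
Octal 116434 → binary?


Each octal digit → 3 binary bits:
  1 = 001
  1 = 001
  6 = 110
  4 = 100
  3 = 011
  4 = 100
Concatenate: 001 001 110 100 011 100
= 001001110100011100


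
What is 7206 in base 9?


Divide by 9 repeatedly:
7206 ÷ 9 = 800 remainder 6
800 ÷ 9 = 88 remainder 8
88 ÷ 9 = 9 remainder 7
9 ÷ 9 = 1 remainder 0
1 ÷ 9 = 0 remainder 1
Reading remainders bottom-up:
= 10786


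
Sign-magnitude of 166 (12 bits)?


Sign bit: 0 (positive)
Magnitude: 166 = 00010100110
= 000010100110


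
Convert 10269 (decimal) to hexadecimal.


Divide by 16 repeatedly:
10269 ÷ 16 = 641 remainder 13 (D)
641 ÷ 16 = 40 remainder 1 (1)
40 ÷ 16 = 2 remainder 8 (8)
2 ÷ 16 = 0 remainder 2 (2)
Reading remainders bottom-up:
= 0x281D


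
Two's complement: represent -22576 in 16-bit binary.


Original: 0101100000110000
Step 1 - Invert all bits: 1010011111001111
Step 2 - Add 1: 1010011111001111 + 1
= 1010011111010000 (represents -22576)


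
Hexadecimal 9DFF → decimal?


Positional values:
Position 0: F × 16^0 = 15 × 1 = 15
Position 1: F × 16^1 = 15 × 16 = 240
Position 2: D × 16^2 = 13 × 256 = 3328
Position 3: 9 × 16^3 = 9 × 4096 = 36864
Sum = 15 + 240 + 3328 + 36864
= 40447


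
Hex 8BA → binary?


Each hex digit → 4 binary bits:
  8 = 1000
  B = 1011
  A = 1010
Concatenate: 1000 1011 1010
= 100010111010


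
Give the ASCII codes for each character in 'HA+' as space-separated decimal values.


String: 'HA+'  (3 characters)
Per-character ASCII lookup:
  'H': uppercase starts at 65: 'H' = 65 + 7 = 72
  'A': uppercase starts at 65: 'A' = 65 + 0 = 65
  '+': special character: '+' = 43
= 72 65 43


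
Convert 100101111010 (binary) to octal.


Group into 3-bit groups: 100101111010
  100 = 4
  101 = 5
  111 = 7
  010 = 2
= 0o4572


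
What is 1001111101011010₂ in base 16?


Group into 4-bit nibbles: 1001111101011010
  1001 = 9
  1111 = F
  0101 = 5
  1010 = A
= 0x9F5A


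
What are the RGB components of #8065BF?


Hex: #8065BF
R = 80₁₆ = 128
G = 65₁₆ = 101
B = BF₁₆ = 191
= RGB(128, 101, 191)


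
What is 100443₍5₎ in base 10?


Positional values (base 5):
  3 × 5^0 = 3 × 1 = 3
  4 × 5^1 = 4 × 5 = 20
  4 × 5^2 = 4 × 25 = 100
  0 × 5^3 = 0 × 125 = 0
  0 × 5^4 = 0 × 625 = 0
  1 × 5^5 = 1 × 3125 = 3125
Sum = 3 + 20 + 100 + 0 + 0 + 3125
= 3248


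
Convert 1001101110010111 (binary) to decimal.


Positional values:
Bit 0: 1 × 2^0 = 1
Bit 1: 1 × 2^1 = 2
Bit 2: 1 × 2^2 = 4
Bit 4: 1 × 2^4 = 16
Bit 7: 1 × 2^7 = 128
Bit 8: 1 × 2^8 = 256
Bit 9: 1 × 2^9 = 512
Bit 11: 1 × 2^11 = 2048
Bit 12: 1 × 2^12 = 4096
Bit 15: 1 × 2^15 = 32768
Sum = 1 + 2 + 4 + 16 + 128 + 256 + 512 + 2048 + 4096 + 32768
= 39831


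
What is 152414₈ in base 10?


Positional values:
Position 0: 4 × 8^0 = 4
Position 1: 1 × 8^1 = 8
Position 2: 4 × 8^2 = 256
Position 3: 2 × 8^3 = 1024
Position 4: 5 × 8^4 = 20480
Position 5: 1 × 8^5 = 32768
Sum = 4 + 8 + 256 + 1024 + 20480 + 32768
= 54540


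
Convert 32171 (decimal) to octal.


Divide by 8 repeatedly:
32171 ÷ 8 = 4021 remainder 3
4021 ÷ 8 = 502 remainder 5
502 ÷ 8 = 62 remainder 6
62 ÷ 8 = 7 remainder 6
7 ÷ 8 = 0 remainder 7
Reading remainders bottom-up:
= 0o76653


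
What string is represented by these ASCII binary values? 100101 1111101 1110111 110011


Codes (binary): 100101 1111101 1110111 110011
Per-code ASCII lookup:
  100101 = 37  (special character) → '%'
  1111101 = 125  (special character) → '}'
  1110111 = 119  (range 97-122: lowercase, 119 - 97 = 22) → 'w'
  110011 = 51  (range 48-57: digits, 51 - 48 = 3) → '3'
= '%}w3'


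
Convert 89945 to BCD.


Each digit → 4-bit binary:
  8 → 1000
  9 → 1001
  9 → 1001
  4 → 0100
  5 → 0101
= 1000 1001 1001 0100 0101


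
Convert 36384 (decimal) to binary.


Divide by 2 repeatedly:
36384 ÷ 2 = 18192 remainder 0
18192 ÷ 2 = 9096 remainder 0
9096 ÷ 2 = 4548 remainder 0
4548 ÷ 2 = 2274 remainder 0
2274 ÷ 2 = 1137 remainder 0
1137 ÷ 2 = 568 remainder 1
568 ÷ 2 = 284 remainder 0
284 ÷ 2 = 142 remainder 0
142 ÷ 2 = 71 remainder 0
71 ÷ 2 = 35 remainder 1
35 ÷ 2 = 17 remainder 1
17 ÷ 2 = 8 remainder 1
8 ÷ 2 = 4 remainder 0
4 ÷ 2 = 2 remainder 0
2 ÷ 2 = 1 remainder 0
1 ÷ 2 = 0 remainder 1
Reading remainders bottom-up:
= 1000111000100000


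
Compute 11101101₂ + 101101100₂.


Align and add column by column (LSB to MSB, carry propagating):
  0011101101
+ 0101101100
  ----------
  col 0: 1 + 0 + 0 (carry in) = 1 → bit 1, carry out 0
  col 1: 0 + 0 + 0 (carry in) = 0 → bit 0, carry out 0
  col 2: 1 + 1 + 0 (carry in) = 2 → bit 0, carry out 1
  col 3: 1 + 1 + 1 (carry in) = 3 → bit 1, carry out 1
  col 4: 0 + 0 + 1 (carry in) = 1 → bit 1, carry out 0
  col 5: 1 + 1 + 0 (carry in) = 2 → bit 0, carry out 1
  col 6: 1 + 1 + 1 (carry in) = 3 → bit 1, carry out 1
  col 7: 1 + 0 + 1 (carry in) = 2 → bit 0, carry out 1
  col 8: 0 + 1 + 1 (carry in) = 2 → bit 0, carry out 1
  col 9: 0 + 0 + 1 (carry in) = 1 → bit 1, carry out 0
Reading bits MSB→LSB: 1001011001
Strip leading zeros: 1001011001
= 1001011001
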